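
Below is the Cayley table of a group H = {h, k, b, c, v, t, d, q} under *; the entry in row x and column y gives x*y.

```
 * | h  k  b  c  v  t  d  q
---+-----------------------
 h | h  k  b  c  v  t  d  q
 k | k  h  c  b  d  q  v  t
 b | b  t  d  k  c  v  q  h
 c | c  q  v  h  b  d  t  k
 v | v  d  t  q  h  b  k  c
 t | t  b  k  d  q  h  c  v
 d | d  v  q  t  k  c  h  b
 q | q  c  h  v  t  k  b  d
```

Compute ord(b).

4

The identity element is h (its row matches the header).
b^1 = b
b^2 = b*b = d
b^3 = d*b = q
b^4 = q*b = h
The first power of b equal to the identity is b^4, so ord(b) = 4.
(Structurally, H here is isomorphic to the dihedral group D_4.)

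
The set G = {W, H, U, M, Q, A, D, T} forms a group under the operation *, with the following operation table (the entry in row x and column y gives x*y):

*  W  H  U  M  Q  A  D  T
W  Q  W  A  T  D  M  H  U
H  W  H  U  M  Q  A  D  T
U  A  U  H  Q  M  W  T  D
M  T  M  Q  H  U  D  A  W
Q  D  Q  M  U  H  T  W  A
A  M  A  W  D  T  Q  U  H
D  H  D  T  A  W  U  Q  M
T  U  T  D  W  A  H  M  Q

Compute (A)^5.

A^1 = A
A^2 = A*A = Q
A^3 = Q*A = T
A^4 = T*A = H
A^5 = H*A = A

A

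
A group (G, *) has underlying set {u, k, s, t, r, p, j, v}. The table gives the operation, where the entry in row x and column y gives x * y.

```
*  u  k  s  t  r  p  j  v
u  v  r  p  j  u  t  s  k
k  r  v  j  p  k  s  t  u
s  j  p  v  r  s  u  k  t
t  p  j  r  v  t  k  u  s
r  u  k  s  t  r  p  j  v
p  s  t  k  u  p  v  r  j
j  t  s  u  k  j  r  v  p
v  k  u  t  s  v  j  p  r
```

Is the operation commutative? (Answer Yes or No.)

k * s = j but s * k = p.
Since k and s do not commute, G is not abelian.

No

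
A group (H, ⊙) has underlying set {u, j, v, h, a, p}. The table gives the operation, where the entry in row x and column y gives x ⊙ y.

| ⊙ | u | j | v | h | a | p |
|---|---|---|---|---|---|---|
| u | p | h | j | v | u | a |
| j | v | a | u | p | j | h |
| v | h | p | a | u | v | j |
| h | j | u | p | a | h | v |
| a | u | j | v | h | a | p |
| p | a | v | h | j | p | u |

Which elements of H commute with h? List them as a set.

Compare row h with column h entry by entry.
p ⊙ h = j but h ⊙ p = v, so p does not.
Collecting the elements that commute with h: C(h) = {a, h}.

{a, h}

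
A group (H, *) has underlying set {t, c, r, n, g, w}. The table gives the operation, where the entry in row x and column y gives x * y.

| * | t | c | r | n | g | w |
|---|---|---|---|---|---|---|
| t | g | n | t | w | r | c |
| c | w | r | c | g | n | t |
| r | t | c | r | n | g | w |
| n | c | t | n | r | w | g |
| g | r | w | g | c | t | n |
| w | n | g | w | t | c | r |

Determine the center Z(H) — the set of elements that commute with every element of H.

{r}

An element z is central iff its row equals its column in the table.
For c: c * t = w ≠ n = t * c, so c ∉ Z.
Checking each element this way leaves Z(H) = {r}.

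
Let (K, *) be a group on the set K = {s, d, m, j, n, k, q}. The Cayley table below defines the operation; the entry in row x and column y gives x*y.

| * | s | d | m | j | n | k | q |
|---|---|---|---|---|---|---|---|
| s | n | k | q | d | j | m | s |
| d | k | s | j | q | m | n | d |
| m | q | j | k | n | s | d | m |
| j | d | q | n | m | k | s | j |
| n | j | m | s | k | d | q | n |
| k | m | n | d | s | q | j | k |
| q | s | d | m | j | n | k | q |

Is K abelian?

Yes

Check whether the table is symmetric across its main diagonal.
Every entry (row x, col y) equals the entry (row y, col x), so K is abelian.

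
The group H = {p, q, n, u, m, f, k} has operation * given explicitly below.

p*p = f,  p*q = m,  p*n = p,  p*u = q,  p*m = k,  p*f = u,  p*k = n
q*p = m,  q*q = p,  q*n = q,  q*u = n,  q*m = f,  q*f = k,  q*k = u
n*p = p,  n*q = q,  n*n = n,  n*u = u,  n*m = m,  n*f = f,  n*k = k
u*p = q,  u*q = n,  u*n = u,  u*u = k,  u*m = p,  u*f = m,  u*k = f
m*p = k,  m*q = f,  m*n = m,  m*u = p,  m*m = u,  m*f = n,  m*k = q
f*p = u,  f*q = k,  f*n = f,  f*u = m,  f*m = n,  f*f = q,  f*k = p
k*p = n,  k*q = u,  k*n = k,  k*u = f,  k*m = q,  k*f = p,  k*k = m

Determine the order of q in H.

7

The identity element is n (its row matches the header).
q^1 = q
q^2 = q * q = p
q^3 = p * q = m
q^4 = m * q = f
q^5 = f * q = k
q^6 = k * q = u
q^7 = u * q = n
The first power of q equal to the identity is q^7, so ord(q) = 7.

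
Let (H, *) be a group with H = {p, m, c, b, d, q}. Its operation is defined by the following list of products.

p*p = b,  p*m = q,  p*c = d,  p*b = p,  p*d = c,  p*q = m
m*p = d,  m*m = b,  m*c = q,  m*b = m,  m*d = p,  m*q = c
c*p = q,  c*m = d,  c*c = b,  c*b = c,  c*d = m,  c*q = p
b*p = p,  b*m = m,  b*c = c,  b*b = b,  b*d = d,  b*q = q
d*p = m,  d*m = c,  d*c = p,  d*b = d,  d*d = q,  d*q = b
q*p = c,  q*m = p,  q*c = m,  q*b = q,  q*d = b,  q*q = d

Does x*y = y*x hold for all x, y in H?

d*m = c but m*d = p.
Since d and m do not commute, H is not abelian.

No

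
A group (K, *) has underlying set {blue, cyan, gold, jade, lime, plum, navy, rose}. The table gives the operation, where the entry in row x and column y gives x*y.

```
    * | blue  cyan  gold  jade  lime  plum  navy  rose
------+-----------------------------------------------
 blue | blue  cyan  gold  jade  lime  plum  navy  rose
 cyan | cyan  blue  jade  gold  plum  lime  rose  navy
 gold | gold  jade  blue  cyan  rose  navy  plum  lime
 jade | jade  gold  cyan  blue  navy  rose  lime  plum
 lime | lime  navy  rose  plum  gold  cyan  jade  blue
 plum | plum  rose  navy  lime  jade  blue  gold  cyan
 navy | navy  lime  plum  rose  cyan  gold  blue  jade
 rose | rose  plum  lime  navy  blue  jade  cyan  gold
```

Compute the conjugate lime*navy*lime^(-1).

The identity is blue. In row lime, the entry blue sits in column rose, so lime^(-1) = rose.
lime*navy = jade
jade*rose = plum

plum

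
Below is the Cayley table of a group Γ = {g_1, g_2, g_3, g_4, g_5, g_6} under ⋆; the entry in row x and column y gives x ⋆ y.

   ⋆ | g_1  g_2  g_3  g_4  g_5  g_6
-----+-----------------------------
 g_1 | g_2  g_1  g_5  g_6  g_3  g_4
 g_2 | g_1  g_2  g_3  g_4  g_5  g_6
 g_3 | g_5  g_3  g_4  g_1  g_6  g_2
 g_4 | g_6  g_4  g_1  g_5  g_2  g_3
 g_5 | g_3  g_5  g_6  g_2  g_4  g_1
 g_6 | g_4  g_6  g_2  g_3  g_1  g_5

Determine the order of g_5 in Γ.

The identity element is g_2 (its row matches the header).
g_5^1 = g_5
g_5^2 = g_5 ⋆ g_5 = g_4
g_5^3 = g_4 ⋆ g_5 = g_2
The first power of g_5 equal to the identity is g_5^3, so ord(g_5) = 3.
(Structurally, Γ here is isomorphic to the cyclic group Z_6.)

3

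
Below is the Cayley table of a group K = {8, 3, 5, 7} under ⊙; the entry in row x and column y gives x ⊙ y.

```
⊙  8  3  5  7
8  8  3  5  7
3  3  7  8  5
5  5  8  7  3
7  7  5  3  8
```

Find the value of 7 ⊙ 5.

Read row 7, column 5: 7 ⊙ 5 = 3.
(Structurally, K here is isomorphic to the cyclic group Z_4.)

3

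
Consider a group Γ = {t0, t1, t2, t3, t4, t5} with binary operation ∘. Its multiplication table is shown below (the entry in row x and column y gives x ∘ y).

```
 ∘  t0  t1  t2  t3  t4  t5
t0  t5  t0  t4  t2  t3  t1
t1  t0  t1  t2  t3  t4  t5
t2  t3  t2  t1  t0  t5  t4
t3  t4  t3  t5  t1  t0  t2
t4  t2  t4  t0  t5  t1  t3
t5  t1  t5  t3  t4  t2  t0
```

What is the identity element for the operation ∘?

The identity e satisfies e ∘ x = x for all x, so its row in the table reproduces the column headers.
Row t1 reads: t0, t1, t2, t3, t4, t5 — exactly the header order. So t1 is the identity.

t1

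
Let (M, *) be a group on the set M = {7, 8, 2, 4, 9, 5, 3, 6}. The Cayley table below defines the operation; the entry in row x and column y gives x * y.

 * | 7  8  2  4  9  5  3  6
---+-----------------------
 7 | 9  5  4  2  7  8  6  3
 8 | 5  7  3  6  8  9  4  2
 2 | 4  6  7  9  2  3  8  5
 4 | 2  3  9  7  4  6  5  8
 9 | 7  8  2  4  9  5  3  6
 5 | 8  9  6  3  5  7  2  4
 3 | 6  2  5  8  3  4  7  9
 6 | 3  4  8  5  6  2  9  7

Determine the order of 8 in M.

4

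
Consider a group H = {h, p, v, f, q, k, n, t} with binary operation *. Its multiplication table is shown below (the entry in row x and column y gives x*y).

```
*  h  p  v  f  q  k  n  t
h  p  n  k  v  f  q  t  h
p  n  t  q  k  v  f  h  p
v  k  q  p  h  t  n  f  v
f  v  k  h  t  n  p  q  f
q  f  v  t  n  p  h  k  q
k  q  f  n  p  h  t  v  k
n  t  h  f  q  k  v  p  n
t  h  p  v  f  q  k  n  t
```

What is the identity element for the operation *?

The identity e satisfies e*x = x for all x, so its row in the table reproduces the column headers.
Row t reads: h, p, v, f, q, k, n, t — exactly the header order. So t is the identity.

t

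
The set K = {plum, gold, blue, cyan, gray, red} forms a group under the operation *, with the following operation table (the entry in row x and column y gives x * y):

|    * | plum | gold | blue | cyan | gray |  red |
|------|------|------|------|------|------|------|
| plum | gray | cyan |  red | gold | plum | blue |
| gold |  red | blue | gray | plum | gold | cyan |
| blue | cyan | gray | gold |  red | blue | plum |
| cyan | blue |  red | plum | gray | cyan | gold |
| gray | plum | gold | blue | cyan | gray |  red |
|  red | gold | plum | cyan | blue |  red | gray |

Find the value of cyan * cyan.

gray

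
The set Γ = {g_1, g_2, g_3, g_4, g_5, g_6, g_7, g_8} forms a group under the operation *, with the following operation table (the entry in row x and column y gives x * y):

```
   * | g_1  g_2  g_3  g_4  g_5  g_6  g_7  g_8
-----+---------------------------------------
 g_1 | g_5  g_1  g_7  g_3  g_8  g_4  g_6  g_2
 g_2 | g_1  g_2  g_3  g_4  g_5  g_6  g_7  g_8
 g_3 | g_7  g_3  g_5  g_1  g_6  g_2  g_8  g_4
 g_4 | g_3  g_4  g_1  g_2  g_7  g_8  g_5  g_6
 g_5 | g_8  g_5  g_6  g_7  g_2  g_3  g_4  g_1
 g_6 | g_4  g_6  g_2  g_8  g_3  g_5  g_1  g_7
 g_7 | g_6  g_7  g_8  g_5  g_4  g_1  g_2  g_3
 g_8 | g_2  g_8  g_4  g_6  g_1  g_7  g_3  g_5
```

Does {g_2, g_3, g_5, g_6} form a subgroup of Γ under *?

{g_2, g_3, g_5, g_6} contains the identity g_2.
Checking products: every product of two elements of {g_2, g_3, g_5, g_6} (read from the table) lies in {g_2, g_3, g_5, g_6}, so the set is closed.
In a finite group, a nonempty closed subset is a subgroup. So {g_2, g_3, g_5, g_6} ≤ Γ.

Yes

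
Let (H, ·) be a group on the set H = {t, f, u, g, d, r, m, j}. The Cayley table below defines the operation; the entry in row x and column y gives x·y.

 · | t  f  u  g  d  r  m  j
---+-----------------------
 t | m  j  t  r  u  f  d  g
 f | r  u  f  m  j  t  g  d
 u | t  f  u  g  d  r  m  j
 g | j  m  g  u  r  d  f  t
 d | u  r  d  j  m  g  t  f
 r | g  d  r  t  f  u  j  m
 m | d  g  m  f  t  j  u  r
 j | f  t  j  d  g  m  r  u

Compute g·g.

Read row g, column g: g·g = u.

u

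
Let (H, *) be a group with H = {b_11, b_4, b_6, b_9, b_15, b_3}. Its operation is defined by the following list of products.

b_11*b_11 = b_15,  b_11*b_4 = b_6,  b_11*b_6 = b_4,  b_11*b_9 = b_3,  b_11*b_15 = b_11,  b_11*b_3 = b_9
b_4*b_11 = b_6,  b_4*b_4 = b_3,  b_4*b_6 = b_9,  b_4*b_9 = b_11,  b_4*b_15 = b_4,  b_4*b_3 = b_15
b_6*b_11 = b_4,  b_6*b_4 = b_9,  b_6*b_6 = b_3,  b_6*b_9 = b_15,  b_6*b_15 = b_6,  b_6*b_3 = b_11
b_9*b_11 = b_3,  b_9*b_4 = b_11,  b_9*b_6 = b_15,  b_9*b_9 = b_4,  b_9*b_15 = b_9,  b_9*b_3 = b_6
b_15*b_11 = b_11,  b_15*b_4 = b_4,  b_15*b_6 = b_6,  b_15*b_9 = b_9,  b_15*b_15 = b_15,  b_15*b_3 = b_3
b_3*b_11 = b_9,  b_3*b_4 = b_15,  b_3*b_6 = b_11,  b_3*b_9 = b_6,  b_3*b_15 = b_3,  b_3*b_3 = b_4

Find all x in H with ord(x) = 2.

{b_11}

Identity is b_15. Compute the order of each non-identity element by repeated multiplication:
  b_11: b_11 → b_15  (order 2)
  b_4: b_4 → b_3 → b_15  (order 3)
  b_6: b_6 → b_3 → b_11 → b_4 → b_9 → b_15  (order 6)
  b_9: b_9 → b_4 → b_11 → b_3 → b_6 → b_15  (order 6)
  b_3: b_3 → b_4 → b_15  (order 3)
Elements of order 2: {b_11}.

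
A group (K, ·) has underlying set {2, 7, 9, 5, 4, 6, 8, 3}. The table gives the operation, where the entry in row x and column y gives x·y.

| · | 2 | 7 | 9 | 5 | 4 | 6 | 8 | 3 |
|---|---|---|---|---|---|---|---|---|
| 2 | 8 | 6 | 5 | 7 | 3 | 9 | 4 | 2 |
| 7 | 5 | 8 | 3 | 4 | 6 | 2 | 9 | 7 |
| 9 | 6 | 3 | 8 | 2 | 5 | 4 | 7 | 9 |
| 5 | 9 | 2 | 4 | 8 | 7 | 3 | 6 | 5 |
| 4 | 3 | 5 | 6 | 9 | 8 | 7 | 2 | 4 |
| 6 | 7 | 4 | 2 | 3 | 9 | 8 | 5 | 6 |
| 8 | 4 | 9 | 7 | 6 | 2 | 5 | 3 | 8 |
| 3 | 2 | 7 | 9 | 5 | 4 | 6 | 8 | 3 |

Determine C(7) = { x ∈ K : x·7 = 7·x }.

{3, 7, 8, 9}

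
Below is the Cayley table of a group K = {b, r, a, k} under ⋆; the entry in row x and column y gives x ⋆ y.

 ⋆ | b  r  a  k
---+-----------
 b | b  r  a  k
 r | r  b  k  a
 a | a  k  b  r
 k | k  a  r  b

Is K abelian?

Check whether the table is symmetric across its main diagonal.
Every entry (row x, col y) equals the entry (row y, col x), so K is abelian.

Yes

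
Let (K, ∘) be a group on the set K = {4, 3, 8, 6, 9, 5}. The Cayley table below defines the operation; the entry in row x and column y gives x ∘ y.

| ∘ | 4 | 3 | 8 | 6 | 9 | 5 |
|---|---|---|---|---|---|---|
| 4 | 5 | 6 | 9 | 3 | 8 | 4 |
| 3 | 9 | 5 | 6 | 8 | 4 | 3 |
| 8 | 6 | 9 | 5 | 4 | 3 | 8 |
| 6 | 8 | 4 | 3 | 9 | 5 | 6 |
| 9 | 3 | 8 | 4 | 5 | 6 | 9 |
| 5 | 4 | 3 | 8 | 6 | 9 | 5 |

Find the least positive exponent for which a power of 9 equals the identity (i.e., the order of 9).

3

The identity element is 5 (its row matches the header).
9^1 = 9
9^2 = 9 ∘ 9 = 6
9^3 = 6 ∘ 9 = 5
The first power of 9 equal to the identity is 9^3, so ord(9) = 3.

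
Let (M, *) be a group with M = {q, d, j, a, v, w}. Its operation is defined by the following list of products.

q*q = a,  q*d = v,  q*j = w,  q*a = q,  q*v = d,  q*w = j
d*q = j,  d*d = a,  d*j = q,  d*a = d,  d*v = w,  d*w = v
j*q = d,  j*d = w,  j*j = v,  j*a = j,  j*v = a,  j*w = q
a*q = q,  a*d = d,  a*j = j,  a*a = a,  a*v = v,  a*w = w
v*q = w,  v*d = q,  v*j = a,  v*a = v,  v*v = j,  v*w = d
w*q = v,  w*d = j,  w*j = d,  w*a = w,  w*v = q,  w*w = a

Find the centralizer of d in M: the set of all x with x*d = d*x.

Compare row d with column d entry by entry.
v*d = q but d*v = w, so v does not.
Collecting the elements that commute with d: C(d) = {a, d}.
(Structurally, M here is isomorphic to the symmetric group S_3.)

{a, d}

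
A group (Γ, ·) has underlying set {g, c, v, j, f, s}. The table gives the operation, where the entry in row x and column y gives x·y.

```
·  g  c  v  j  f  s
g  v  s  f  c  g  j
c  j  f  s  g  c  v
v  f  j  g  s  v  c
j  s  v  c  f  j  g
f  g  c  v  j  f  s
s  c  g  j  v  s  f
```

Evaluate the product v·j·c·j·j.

v·j = s
s·c = g
g·j = c
c·j = g

g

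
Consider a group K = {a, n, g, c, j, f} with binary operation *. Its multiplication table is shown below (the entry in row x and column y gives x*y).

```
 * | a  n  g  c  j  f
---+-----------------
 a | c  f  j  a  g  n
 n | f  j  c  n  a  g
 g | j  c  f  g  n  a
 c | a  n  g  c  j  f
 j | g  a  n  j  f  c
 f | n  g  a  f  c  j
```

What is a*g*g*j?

a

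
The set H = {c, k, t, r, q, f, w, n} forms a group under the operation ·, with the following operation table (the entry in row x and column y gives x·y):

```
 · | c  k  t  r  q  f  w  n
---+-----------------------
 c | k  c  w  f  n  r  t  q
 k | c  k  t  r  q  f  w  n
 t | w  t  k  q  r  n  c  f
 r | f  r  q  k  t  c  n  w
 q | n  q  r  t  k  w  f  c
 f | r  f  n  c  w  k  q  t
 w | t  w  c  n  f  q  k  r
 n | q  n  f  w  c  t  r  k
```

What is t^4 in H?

k

t^1 = t
t^2 = t·t = k
t^3 = k·t = t
t^4 = t·t = k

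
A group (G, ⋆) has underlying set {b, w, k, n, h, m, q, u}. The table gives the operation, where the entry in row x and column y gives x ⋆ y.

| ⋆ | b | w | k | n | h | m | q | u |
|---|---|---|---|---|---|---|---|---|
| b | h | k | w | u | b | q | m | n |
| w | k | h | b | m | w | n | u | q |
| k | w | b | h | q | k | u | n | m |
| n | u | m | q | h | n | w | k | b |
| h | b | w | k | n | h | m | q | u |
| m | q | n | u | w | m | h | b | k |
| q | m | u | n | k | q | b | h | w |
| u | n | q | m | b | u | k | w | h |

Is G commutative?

Check whether the table is symmetric across its main diagonal.
Every entry (row x, col y) equals the entry (row y, col x), so G is abelian.

Yes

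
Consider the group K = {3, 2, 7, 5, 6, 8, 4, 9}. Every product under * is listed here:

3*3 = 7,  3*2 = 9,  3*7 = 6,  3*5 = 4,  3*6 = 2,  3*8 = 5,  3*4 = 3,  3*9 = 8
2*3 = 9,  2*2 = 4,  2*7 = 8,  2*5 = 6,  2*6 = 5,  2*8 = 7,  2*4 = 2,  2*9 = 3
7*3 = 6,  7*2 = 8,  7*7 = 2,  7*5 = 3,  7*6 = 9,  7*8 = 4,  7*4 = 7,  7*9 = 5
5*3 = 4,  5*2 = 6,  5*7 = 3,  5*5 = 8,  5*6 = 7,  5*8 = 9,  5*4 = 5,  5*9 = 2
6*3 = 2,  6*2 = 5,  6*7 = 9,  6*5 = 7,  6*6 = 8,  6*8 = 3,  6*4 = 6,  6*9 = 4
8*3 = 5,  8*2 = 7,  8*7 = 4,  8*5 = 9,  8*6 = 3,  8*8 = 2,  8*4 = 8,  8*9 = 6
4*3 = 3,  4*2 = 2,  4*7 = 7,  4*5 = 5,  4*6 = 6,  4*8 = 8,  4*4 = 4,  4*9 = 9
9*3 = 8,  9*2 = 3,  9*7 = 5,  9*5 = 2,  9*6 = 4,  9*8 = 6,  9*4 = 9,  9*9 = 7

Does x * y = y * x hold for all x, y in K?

Yes

Check whether the table is symmetric across its main diagonal.
Every entry (row x, col y) equals the entry (row y, col x), so K is abelian.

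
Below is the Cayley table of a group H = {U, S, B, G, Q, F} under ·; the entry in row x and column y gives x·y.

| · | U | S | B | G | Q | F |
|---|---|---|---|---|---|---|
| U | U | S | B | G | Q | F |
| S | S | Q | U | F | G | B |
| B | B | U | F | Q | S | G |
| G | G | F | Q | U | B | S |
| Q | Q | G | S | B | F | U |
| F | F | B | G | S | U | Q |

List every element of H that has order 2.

{G}

Identity is U. Compute the order of each non-identity element by repeated multiplication:
  S: S → Q → G → F → B → U  (order 6)
  B: B → F → G → Q → S → U  (order 6)
  G: G → U  (order 2)
  Q: Q → F → U  (order 3)
  F: F → Q → U  (order 3)
Elements of order 2: {G}.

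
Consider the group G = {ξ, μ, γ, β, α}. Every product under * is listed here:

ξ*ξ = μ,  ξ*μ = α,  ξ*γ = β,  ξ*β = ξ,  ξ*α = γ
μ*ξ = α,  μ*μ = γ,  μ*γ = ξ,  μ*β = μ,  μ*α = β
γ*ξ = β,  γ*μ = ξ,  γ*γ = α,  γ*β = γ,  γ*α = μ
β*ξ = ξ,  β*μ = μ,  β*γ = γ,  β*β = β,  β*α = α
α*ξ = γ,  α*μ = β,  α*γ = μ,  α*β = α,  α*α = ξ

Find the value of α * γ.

Read row α, column γ: α * γ = μ.

μ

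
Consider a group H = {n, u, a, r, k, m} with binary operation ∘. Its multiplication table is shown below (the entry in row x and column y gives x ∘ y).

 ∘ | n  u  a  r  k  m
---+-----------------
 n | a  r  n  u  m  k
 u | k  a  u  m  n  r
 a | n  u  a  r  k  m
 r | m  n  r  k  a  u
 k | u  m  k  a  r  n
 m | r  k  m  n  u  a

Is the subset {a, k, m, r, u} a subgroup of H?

k ∘ m = n, which is not in {a, k, m, r, u}.
The subset is not closed under ∘, so it is not a subgroup.

No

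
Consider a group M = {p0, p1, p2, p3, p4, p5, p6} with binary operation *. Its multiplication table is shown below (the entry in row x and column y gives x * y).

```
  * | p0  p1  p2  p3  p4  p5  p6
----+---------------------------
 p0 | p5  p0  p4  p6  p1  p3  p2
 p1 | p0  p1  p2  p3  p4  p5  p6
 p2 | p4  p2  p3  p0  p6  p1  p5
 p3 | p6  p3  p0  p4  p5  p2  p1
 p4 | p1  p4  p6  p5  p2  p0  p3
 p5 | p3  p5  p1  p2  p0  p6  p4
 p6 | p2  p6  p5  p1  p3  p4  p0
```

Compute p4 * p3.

Read row p4, column p3: p4 * p3 = p5.

p5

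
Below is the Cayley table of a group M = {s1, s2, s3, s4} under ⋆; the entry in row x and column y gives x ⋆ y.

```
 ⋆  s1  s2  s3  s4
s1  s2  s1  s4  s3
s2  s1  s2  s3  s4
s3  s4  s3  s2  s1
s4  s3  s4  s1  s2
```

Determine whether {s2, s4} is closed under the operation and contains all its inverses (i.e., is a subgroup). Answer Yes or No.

Yes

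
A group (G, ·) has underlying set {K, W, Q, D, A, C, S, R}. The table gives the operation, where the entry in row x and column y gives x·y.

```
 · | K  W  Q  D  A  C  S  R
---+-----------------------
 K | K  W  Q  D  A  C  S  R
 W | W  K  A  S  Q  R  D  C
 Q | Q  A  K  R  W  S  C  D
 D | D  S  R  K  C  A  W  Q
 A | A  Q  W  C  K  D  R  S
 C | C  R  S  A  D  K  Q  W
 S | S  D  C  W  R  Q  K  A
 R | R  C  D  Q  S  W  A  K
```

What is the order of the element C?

The identity element is K (its row matches the header).
C^1 = C
C^2 = C·C = K
The first power of C equal to the identity is C^2, so ord(C) = 2.

2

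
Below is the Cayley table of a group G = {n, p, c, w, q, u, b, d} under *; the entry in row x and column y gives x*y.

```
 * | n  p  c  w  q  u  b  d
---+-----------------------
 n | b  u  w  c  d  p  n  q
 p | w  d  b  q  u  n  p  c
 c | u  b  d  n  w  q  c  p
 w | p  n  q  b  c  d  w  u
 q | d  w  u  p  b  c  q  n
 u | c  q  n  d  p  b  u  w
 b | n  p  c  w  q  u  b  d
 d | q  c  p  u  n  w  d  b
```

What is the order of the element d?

The identity element is b (its row matches the header).
d^1 = d
d^2 = d*d = b
The first power of d equal to the identity is d^2, so ord(d) = 2.

2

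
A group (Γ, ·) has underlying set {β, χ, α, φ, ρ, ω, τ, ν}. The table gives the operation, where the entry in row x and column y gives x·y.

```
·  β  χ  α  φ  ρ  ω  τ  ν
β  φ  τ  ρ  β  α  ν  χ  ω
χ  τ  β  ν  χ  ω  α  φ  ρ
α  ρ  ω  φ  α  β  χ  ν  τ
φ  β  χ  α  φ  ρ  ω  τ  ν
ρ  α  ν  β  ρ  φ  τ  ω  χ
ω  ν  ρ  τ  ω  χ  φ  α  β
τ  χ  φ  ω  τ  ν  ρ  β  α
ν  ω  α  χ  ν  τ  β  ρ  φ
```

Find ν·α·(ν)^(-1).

ρ

The identity is φ. In row ν, the entry φ sits in column ν, so ν^(-1) = ν.
ν·α = χ
χ·ν = ρ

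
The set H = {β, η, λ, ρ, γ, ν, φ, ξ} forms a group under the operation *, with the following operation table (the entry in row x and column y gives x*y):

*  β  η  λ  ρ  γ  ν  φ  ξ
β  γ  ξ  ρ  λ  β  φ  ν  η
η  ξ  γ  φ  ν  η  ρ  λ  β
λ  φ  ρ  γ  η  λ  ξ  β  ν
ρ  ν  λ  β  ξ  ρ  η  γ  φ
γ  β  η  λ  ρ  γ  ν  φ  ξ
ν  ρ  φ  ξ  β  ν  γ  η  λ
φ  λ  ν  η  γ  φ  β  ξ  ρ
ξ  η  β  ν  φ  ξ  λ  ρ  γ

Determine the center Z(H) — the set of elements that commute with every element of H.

{γ, ξ}

An element z is central iff its row equals its column in the table.
For λ: λ*φ = β ≠ η = φ*λ, so λ ∉ Z.
Checking each element this way leaves Z(H) = {γ, ξ}.
(Structurally, H here is isomorphic to the dihedral group D_4.)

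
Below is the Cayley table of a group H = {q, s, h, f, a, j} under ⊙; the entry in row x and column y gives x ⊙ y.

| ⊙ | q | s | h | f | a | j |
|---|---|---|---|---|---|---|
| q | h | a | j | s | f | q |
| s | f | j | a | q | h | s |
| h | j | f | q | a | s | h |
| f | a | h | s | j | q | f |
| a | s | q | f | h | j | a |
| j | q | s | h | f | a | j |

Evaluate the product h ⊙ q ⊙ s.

s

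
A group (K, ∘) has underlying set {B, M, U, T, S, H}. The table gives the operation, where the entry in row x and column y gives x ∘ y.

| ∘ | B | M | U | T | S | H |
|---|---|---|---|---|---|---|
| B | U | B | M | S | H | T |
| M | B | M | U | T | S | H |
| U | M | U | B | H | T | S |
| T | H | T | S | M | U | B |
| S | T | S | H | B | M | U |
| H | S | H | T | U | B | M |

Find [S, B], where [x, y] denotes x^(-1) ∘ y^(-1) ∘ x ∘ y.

U

Identity is M; from the table S^(-1) = S and B^(-1) = U.
S ∘ U = H
H ∘ S = B
B ∘ B = U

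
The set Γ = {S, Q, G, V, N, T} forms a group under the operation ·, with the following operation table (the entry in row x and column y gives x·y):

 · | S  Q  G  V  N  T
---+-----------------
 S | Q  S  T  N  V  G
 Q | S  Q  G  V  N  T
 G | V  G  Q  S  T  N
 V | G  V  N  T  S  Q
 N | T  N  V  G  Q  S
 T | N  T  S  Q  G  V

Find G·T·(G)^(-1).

The identity is Q. In row G, the entry Q sits in column G, so G^(-1) = G.
G·T = N
N·G = V

V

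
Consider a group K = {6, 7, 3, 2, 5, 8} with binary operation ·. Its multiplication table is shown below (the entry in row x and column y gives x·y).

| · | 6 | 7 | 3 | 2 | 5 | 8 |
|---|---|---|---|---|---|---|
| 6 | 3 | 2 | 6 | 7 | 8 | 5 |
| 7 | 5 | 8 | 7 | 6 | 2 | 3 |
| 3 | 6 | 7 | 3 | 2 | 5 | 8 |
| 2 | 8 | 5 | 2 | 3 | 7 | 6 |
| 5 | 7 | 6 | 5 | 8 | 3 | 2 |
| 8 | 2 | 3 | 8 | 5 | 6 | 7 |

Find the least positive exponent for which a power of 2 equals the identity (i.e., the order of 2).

2

The identity element is 3 (its row matches the header).
2^1 = 2
2^2 = 2·2 = 3
The first power of 2 equal to the identity is 2^2, so ord(2) = 2.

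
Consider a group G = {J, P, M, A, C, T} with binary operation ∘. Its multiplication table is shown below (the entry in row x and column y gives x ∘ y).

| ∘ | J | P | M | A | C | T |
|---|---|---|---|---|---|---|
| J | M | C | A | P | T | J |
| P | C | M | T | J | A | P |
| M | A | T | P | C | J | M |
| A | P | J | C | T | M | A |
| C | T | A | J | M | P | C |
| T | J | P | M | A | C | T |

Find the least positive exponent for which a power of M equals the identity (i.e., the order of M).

The identity element is T (its row matches the header).
M^1 = M
M^2 = M ∘ M = P
M^3 = P ∘ M = T
The first power of M equal to the identity is M^3, so ord(M) = 3.

3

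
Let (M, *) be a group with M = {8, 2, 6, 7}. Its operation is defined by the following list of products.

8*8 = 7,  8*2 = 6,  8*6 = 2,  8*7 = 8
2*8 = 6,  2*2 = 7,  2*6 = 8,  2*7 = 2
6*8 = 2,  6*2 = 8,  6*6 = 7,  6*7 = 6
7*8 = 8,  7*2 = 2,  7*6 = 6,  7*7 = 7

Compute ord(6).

The identity element is 7 (its row matches the header).
6^1 = 6
6^2 = 6 * 6 = 7
The first power of 6 equal to the identity is 6^2, so ord(6) = 2.

2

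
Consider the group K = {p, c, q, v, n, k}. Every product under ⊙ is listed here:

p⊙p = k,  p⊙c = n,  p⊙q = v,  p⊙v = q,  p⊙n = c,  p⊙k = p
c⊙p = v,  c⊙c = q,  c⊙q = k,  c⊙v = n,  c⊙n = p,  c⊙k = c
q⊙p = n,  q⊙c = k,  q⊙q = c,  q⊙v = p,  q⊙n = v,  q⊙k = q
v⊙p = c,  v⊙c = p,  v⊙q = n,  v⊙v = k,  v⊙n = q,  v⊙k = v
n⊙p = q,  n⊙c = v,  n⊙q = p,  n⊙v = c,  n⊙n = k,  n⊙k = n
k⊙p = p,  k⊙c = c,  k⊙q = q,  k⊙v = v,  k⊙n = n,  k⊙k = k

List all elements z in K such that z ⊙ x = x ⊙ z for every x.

An element z is central iff its row equals its column in the table.
For c: c ⊙ p = v ≠ n = p ⊙ c, so c ∉ Z.
Checking each element this way leaves Z(K) = {k}.

{k}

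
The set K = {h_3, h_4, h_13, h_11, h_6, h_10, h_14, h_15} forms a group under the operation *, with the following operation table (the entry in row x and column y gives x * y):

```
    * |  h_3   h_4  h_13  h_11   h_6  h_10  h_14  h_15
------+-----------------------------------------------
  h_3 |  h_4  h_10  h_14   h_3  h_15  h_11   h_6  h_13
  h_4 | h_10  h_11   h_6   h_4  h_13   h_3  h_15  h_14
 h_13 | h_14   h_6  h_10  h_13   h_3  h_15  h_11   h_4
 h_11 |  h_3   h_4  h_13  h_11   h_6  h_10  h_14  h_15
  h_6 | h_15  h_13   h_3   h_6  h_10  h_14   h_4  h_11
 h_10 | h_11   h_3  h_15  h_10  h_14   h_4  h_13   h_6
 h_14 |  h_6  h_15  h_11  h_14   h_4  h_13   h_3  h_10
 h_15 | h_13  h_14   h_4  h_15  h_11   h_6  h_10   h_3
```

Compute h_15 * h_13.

h_4

Read row h_15, column h_13: h_15 * h_13 = h_4.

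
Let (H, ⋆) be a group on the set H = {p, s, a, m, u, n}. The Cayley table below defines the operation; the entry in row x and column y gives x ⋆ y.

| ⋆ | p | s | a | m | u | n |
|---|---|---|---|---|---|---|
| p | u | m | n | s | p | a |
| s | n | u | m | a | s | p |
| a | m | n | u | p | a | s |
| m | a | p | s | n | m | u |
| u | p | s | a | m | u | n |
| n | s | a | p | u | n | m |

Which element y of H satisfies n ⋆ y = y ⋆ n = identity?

m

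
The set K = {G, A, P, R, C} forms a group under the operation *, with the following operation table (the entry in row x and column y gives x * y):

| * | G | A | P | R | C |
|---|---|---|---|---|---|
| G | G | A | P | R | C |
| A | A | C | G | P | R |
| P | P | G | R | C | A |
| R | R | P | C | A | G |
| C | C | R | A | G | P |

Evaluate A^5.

G

A^1 = A
A^2 = A * A = C
A^3 = C * A = R
A^4 = R * A = P
A^5 = P * A = G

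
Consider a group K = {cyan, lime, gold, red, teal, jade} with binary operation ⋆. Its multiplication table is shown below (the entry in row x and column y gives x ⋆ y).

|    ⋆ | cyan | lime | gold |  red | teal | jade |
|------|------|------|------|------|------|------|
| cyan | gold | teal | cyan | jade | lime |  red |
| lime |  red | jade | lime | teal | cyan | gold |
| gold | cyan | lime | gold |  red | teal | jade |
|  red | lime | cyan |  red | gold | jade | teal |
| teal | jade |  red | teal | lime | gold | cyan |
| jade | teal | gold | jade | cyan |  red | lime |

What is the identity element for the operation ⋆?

The identity e satisfies e ⋆ x = x for all x, so its row in the table reproduces the column headers.
Row gold reads: cyan, lime, gold, red, teal, jade — exactly the header order. So gold is the identity.

gold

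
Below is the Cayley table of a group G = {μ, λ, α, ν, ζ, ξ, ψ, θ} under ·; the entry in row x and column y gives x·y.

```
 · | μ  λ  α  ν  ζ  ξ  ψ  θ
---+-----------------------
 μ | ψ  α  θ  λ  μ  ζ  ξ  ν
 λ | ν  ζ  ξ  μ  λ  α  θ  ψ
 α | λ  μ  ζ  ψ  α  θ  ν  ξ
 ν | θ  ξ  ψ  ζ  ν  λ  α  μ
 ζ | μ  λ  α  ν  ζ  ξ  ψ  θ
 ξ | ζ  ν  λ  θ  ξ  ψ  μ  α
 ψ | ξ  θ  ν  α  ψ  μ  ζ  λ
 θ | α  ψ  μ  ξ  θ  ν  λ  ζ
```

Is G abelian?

No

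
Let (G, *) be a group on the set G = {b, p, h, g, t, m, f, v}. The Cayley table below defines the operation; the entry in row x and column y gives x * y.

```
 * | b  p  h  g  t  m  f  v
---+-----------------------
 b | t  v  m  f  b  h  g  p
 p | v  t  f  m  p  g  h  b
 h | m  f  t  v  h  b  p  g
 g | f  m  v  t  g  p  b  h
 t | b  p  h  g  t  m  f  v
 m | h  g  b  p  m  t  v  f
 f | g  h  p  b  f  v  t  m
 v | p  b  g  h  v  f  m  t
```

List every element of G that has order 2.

{b, f, g, h, m, p, v}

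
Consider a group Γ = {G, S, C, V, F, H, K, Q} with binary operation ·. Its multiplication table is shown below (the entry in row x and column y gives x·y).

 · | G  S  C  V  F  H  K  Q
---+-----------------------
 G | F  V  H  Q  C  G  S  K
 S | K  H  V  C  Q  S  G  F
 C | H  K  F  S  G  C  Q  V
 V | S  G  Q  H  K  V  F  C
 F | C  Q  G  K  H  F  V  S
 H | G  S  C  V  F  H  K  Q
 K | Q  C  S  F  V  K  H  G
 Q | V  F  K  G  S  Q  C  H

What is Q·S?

F

Read row Q, column S: Q·S = F.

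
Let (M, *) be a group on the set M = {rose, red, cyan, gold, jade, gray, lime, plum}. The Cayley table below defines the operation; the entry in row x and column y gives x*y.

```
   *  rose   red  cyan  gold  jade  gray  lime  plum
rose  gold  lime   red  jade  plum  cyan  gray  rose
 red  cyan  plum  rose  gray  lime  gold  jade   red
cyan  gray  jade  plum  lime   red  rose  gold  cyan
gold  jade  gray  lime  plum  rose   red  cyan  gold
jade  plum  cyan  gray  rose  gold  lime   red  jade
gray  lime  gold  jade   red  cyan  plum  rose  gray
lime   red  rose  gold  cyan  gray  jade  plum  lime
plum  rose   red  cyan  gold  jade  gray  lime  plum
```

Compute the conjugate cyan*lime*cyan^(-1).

The identity is plum. In row cyan, the entry plum sits in column cyan, so cyan^(-1) = cyan.
cyan*lime = gold
gold*cyan = lime

lime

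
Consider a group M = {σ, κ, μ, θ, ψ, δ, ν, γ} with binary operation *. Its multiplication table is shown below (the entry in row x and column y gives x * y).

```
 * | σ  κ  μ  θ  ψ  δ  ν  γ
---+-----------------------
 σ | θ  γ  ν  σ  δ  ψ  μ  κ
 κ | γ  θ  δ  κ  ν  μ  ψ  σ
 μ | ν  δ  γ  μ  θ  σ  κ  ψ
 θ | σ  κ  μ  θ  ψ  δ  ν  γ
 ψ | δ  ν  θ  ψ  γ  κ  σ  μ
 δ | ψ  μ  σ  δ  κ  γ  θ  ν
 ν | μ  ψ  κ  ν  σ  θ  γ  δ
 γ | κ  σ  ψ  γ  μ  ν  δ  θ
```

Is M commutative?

Yes

Check whether the table is symmetric across its main diagonal.
Every entry (row x, col y) equals the entry (row y, col x), so M is abelian.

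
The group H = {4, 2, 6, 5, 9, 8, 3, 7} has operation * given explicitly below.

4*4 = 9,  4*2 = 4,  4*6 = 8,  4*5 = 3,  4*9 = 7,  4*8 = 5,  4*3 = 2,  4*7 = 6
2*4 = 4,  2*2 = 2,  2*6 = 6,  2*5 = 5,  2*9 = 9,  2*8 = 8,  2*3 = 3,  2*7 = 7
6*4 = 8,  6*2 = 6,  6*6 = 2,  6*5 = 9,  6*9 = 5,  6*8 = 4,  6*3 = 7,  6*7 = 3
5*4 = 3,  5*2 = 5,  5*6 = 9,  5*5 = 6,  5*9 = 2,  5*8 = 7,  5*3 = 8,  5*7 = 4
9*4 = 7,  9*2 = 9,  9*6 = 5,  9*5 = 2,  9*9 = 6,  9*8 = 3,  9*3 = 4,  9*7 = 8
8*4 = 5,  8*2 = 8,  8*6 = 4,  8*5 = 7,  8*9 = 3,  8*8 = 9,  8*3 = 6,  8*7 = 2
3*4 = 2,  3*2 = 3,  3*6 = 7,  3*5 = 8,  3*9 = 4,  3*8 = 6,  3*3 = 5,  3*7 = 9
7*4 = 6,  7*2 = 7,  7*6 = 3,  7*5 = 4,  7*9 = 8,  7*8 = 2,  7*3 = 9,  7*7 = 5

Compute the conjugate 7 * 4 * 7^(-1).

The identity is 2. In row 7, the entry 2 sits in column 8, so 7^(-1) = 8.
7 * 4 = 6
6 * 8 = 4

4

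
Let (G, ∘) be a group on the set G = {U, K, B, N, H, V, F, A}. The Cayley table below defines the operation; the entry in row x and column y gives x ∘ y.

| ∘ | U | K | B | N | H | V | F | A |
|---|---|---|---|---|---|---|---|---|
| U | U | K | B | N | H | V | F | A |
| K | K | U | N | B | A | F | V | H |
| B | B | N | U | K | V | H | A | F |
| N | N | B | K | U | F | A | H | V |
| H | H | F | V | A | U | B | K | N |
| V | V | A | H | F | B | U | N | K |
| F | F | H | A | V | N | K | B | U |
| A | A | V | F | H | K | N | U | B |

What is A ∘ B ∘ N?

A ∘ B = F
F ∘ N = V

V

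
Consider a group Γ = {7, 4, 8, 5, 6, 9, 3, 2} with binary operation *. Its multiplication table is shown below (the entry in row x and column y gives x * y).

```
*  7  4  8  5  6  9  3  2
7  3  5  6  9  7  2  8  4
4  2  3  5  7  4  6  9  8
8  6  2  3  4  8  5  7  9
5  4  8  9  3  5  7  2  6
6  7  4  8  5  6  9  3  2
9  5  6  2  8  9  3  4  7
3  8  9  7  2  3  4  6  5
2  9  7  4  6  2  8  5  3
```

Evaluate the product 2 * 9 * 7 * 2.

2 * 9 = 8
8 * 7 = 6
6 * 2 = 2

2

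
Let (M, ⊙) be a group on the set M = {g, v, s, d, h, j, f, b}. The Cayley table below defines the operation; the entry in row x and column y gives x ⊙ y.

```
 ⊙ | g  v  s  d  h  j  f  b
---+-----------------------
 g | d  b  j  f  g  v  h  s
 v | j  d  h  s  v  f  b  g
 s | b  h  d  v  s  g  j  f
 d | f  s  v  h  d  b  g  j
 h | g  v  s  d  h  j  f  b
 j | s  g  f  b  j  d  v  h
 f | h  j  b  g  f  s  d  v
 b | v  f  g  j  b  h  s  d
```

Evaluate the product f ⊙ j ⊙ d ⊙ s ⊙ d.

f ⊙ j = s
s ⊙ d = v
v ⊙ s = h
h ⊙ d = d
(Structurally, M here is isomorphic to the quaternion group Q_8.)

d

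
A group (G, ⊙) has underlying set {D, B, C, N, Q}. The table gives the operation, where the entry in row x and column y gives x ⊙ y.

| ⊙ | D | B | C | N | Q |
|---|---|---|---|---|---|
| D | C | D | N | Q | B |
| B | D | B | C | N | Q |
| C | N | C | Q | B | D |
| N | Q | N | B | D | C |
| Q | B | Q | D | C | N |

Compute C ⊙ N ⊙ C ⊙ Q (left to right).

C ⊙ N = B
B ⊙ C = C
C ⊙ Q = D

D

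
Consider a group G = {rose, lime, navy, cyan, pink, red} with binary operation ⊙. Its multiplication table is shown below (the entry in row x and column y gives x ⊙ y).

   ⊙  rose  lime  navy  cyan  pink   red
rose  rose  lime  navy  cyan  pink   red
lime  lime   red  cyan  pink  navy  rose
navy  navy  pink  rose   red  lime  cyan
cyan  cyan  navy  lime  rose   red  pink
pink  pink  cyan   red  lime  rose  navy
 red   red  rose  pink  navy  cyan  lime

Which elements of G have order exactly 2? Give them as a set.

Identity is rose. Compute the order of each non-identity element by repeated multiplication:
  lime: lime → red → rose  (order 3)
  navy: navy → rose  (order 2)
  cyan: cyan → rose  (order 2)
  pink: pink → rose  (order 2)
  red: red → lime → rose  (order 3)
Elements of order 2: {cyan, navy, pink}.

{cyan, navy, pink}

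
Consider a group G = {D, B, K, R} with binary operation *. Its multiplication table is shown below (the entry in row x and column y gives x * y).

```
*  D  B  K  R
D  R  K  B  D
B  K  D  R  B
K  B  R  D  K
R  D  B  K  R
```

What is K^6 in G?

D

K^1 = K
K^2 = K * K = D
K^3 = D * K = B
K^4 = B * K = R
K^5 = R * K = K
K^6 = K * K = D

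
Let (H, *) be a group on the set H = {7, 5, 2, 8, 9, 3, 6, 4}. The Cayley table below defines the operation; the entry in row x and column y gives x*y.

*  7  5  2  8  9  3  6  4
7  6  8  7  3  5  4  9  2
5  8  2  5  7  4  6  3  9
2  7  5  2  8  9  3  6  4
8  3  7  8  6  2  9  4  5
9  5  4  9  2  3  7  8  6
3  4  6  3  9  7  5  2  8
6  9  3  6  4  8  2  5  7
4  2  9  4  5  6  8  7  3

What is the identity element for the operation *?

2

The identity e satisfies e*x = x for all x, so its row in the table reproduces the column headers.
Row 2 reads: 7, 5, 2, 8, 9, 3, 6, 4 — exactly the header order. So 2 is the identity.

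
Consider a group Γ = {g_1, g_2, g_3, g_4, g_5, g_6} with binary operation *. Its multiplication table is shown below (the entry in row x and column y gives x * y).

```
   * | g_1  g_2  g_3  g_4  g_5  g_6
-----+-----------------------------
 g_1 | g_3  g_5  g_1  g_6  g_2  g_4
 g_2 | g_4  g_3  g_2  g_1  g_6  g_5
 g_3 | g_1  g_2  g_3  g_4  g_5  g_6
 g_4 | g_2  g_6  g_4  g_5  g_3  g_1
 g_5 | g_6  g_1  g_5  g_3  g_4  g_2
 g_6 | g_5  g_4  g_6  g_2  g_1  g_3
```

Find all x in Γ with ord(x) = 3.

Identity is g_3. Compute the order of each non-identity element by repeated multiplication:
  g_1: g_1 → g_3  (order 2)
  g_2: g_2 → g_3  (order 2)
  g_4: g_4 → g_5 → g_3  (order 3)
  g_5: g_5 → g_4 → g_3  (order 3)
  g_6: g_6 → g_3  (order 2)
Elements of order 3: {g_4, g_5}.

{g_4, g_5}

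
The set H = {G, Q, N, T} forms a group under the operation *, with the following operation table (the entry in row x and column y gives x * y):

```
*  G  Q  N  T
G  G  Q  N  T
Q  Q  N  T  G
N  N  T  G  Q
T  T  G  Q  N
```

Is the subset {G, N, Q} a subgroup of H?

No

Q * N = T, which is not in {G, N, Q}.
The subset is not closed under *, so it is not a subgroup.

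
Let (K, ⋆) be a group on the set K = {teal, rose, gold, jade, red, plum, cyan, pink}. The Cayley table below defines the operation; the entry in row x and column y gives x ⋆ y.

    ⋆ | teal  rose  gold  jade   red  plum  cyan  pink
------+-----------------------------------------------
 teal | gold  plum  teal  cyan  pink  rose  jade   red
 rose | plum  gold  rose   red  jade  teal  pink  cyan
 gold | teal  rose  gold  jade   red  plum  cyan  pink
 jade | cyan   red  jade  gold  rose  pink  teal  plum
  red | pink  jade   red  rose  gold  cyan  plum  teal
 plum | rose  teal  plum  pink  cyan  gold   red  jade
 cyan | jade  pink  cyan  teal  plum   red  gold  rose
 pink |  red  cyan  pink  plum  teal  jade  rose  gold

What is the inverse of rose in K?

First locate the identity: row gold matches the header, so gold is the identity.
Scan row rose for gold: rose ⋆ rose = gold. Hence rose^(-1) = rose.

rose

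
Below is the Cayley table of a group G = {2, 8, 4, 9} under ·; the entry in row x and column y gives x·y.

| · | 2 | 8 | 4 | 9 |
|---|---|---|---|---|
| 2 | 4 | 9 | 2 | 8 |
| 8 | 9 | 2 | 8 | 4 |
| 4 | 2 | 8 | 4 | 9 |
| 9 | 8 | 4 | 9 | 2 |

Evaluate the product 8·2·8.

4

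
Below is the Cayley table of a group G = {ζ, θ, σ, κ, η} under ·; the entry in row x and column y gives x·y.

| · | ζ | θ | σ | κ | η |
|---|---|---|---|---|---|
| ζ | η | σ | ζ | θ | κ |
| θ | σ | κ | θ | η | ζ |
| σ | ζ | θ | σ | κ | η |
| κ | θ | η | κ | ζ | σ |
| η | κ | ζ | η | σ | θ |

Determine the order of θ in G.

The identity element is σ (its row matches the header).
θ^1 = θ
θ^2 = θ·θ = κ
θ^3 = κ·θ = η
θ^4 = η·θ = ζ
θ^5 = ζ·θ = σ
The first power of θ equal to the identity is θ^5, so ord(θ) = 5.

5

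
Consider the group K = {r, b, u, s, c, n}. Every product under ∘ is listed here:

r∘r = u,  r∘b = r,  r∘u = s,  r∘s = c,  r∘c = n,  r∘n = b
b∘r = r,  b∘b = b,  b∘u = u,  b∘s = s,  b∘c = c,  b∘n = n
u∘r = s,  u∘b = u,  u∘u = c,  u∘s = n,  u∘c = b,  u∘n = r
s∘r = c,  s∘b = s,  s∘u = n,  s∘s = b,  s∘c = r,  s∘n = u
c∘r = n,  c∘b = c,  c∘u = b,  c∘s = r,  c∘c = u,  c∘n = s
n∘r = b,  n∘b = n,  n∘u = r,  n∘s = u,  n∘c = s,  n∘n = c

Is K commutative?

Yes

Check whether the table is symmetric across its main diagonal.
Every entry (row x, col y) equals the entry (row y, col x), so K is abelian.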